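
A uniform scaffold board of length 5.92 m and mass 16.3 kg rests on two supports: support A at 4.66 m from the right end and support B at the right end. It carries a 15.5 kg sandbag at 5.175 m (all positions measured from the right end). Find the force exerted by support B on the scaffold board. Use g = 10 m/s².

Choose support A as the axis so its reaction then has zero moment arm.
Beam weight: 16.3 × 10 = 163 N down at 2.96 m → arm 1.7 m, τ = 163 × 1.7 = 277.1 N·m clockwise.
Sandbag: 15.5 × 10 = 155 N down at 5.175 m → arm 0.515 m, τ = 155 × 0.515 = 79.83 N·m counterclockwise.
Net load moment about support A = 197.3 N·m clockwise.
Reaction R at support B is upward at 0 m, arm 4.66 m → moment R × 4.66 counterclockwise.
For rotational equilibrium, R × 4.66 = 197.3, so R = 42.3 N.

R_B ≈ 42.3 N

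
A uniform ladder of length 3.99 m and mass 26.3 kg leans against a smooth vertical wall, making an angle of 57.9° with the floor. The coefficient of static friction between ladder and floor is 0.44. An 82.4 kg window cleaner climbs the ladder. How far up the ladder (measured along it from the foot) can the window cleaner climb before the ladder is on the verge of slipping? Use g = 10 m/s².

Taking torques about the foot of the ladder:
Ladder weight 26.3×10 = 263 N acts at 1.995 m along the ladder; its horizontal arm is 1.995·cos57.9° = 1.06 m → τ = 278.8 N·m clockwise.
Window cleaner weight 82.4×10 = 824 N at distance d → arm d·cos57.9° → τ = 824·d·0.5314 clockwise.
Wall normal N at the top has arm L sinθ = 3.38 m counterclockwise, so Στ = 0 gives N·3.38 = 278.8 + 437.9·d.
ΣFy = 0 ⇒ N_floor = 1087 N, so the maximum friction is μ_s·N_floor = 0.44×1087 = 478.3 N. ΣFx = 0 ⇒ N_wall = f, so at the slipping point N = 478.3 N.
Substituting: 478.3×3.38 = 278.8 + 437.9·d ⇒ d = (1617 − 278.8) / 437.9 = 3.06 m.

d ≈ 3.06 m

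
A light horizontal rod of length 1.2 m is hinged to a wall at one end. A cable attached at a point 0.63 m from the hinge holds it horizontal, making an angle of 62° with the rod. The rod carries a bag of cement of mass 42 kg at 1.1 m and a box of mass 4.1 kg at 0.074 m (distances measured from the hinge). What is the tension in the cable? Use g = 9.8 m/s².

T ≈ 819 N

About the hinge:
Bag of cement: 42 × 9.8 = 411.6 N down at 1.1 m → arm 1.1 m, τ = 411.6 × 1.1 = 452.8 N·m clockwise.
Box: 4.1 × 9.8 = 40.18 N down at 0.074 m → arm 0.074 m, τ = 40.18 × 0.074 = 2.973 N·m clockwise.
Total clockwise load moment = 455.8 N·m.
The cable tension T acts at 0.63 m; only its component perpendicular to the rod, T sinθ, produces torque. sin 62° = 0.8829.
Στ = 0 ⇒ T × 0.63 × 0.8829 = 455.8 ⇒ T = 455.8 / 0.5562 = 819 N.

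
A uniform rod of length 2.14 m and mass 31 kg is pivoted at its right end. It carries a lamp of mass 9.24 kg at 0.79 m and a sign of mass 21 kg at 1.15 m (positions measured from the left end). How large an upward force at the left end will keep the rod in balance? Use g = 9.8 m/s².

Taking torques about the right end:
Beam weight: 31 × 9.8 = 303.8 N down at 1.07 m → arm 1.07 m, τ = 303.8 × 1.07 = 325.1 N·m counterclockwise.
Lamp: 9.24 × 9.8 = 90.55 N down at 0.79 m → arm 1.35 m, τ = 90.55 × 1.35 = 122.2 N·m counterclockwise.
Sign: 21 × 9.8 = 205.8 N down at 1.15 m → arm 0.99 m, τ = 205.8 × 0.99 = 203.7 N·m counterclockwise.
Net moment of the loads = 651 N·m counterclockwise.
The upward force F acts at the left end, arm 2.14 m, giving F × 2.14 clockwise.
For rotational equilibrium, F × 2.14 = 651, so F = 651 / 2.14 = 304 N.

F ≈ 304 N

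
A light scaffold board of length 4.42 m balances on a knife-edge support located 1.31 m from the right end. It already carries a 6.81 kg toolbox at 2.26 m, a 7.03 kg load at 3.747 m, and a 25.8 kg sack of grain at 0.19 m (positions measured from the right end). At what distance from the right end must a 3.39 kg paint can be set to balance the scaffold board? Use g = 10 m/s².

x ≈ 2.87 m from the right end

Taking torques about the knife-edge support (at 1.31 m from the right end):
Toolbox: 6.81 × 10 = 68.1 N down at 2.26 m → arm 0.95 m, τ = 68.1 × 0.95 = 64.69 N·m counterclockwise.
Load: 7.03 × 10 = 70.3 N down at 3.747 m → arm 2.437 m, τ = 70.3 × 2.437 = 171.3 N·m counterclockwise.
Sack of grain: 25.8 × 10 = 258 N down at 0.19 m → arm 1.12 m, τ = 258 × 1.12 = 289 N·m clockwise.
Net moment of existing loads = 53.01 N·m clockwise.
The paint can weighs 3.39 × 10 = 33.9 N and must supply an equal counterclockwise moment, so its lever arm about the knife-edge support is 53.01 / 33.9 = 1.56 m.
That puts it at 1.31 + 1.56 = 2.87 m from the right end.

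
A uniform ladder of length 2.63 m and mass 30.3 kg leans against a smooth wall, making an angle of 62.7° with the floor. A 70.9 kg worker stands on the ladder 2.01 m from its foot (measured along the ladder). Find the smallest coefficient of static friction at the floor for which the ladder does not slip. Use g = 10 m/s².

μ_min ≈ 0.354

Taking torques about the foot of the ladder:
Ladder weight 30.3×10 = 303 N acts at 1.315 m along the ladder; its horizontal arm is 1.315·cos62.7° = 0.6031 m → τ = 182.7 N·m clockwise.
Worker: 70.9×10 = 709 N at 2.01 m → arm 0.9219 m → τ = 653.6 N·m clockwise.
Wall normal N acts horizontally at the top; its moment arm is the height L sinθ = 2.63·sin62.7° = 2.337 m, counterclockwise.
For rotational equilibrium, N × 2.337 = 836.3, so N = 357.9 N.
ΣFx = 0 ⇒ f = N_wall = 357.9 N. ΣFy = 0 ⇒ N_floor = 1012 N.
μ_min = f / N_floor = 357.9 / 1012 = 0.354.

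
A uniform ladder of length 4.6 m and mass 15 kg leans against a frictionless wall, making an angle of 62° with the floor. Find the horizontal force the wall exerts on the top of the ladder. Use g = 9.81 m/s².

About the foot of the ladder:
Ladder weight 15×9.81 = 147.2 N acts at 2.3 m along the ladder; its horizontal arm is 2.3·cos62° = 1.08 m → τ = 159 N·m clockwise.
Wall normal N acts horizontally at the top; its moment arm is the height L sinθ = 4.6·sin62° = 4.062 m, counterclockwise.
For rotational equilibrium, N × 4.062 = 159, so N = 39.1 N.

N_wall ≈ 39.1 N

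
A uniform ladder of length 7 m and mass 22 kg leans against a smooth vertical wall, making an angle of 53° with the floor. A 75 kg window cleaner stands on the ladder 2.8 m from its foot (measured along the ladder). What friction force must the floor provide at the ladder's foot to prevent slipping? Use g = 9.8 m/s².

Take moments about the foot of the ladder.
Ladder weight 22×9.8 = 215.6 N acts at 3.5 m along the ladder; its horizontal arm is 3.5·cos53° = 2.106 m → τ = 454.1 N·m clockwise.
Window cleaner: 75×9.8 = 735 N at 2.8 m → arm 1.685 m → τ = 1238 N·m clockwise.
Wall normal N acts horizontally at the top; its moment arm is the height L sinθ = 7·sin53° = 5.59 m, counterclockwise.
Balancing moments: N × 5.59 = 1692, giving N = 303 N.
ΣFx = 0: friction at the foot balances the wall's push, so f = N_wall = 303 N.

f ≈ 303 N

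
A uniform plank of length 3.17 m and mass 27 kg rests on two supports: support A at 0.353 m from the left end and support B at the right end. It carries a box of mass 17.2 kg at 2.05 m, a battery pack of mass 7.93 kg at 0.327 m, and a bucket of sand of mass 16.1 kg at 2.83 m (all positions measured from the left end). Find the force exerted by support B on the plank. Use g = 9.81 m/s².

R_B ≈ 356 N

Choose support A as the axis so its reaction then has zero moment arm.
Beam weight: 27 × 9.81 = 264.9 N down at 1.585 m → arm 1.232 m, τ = 264.9 × 1.232 = 326.4 N·m clockwise.
Box: 17.2 × 9.81 = 168.7 N down at 2.05 m → arm 1.697 m, τ = 168.7 × 1.697 = 286.3 N·m clockwise.
Battery pack: 7.93 × 9.81 = 77.79 N down at 0.327 m → arm 0.026 m, τ = 77.79 × 0.026 = 2.023 N·m counterclockwise.
Bucket of sand: 16.1 × 9.81 = 157.9 N down at 2.83 m → arm 2.477 m, τ = 157.9 × 2.477 = 391.1 N·m clockwise.
Net load moment about support A = 1002 N·m clockwise.
Reaction R at support B is upward at 3.17 m, arm 2.817 m → moment R × 2.817 counterclockwise.
Setting net torque to zero: R × 2.817 = 1002 → R = 356 N.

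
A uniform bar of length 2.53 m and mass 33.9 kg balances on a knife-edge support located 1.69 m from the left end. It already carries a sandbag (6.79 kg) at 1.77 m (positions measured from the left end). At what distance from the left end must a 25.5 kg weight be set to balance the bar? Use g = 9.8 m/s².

Choose the knife-edge support (at 1.69 m from the left end) as the axis so the support reaction has zero arm there.
Beam weight: 33.9 × 9.8 = 332.2 N down at 1.265 m → arm 0.425 m, τ = 332.2 × 0.425 = 141.2 N·m counterclockwise.
Sandbag: 6.79 × 9.8 = 66.54 N down at 1.77 m → arm 0.08 m, τ = 66.54 × 0.08 = 5.323 N·m clockwise.
Net moment of existing loads = 135.9 N·m counterclockwise.
The weight weighs 25.5 × 9.8 = 249.9 N and must supply an equal clockwise moment, so its lever arm about the knife-edge support is 135.9 / 249.9 = 0.544 m.
That puts it at 1.69 + 0.544 = 2.23 m from the left end.

x ≈ 2.23 m from the left end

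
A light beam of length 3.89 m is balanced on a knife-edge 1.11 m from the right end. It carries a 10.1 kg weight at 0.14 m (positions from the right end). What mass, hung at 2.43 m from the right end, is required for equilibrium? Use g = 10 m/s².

m ≈ 7.42 kg

Sum moments about the knife-edge (at 1.11 m from the right end) (the support reaction has zero arm there).
Weight: 10.1 × 10 = 101 N down at 0.14 m → arm 0.97 m, τ = 101 × 0.97 = 97.97 N·m clockwise.
Net moment of known loads = 97.97 N·m clockwise.
An unknown mass m at 2.43 m has arm 1.32 m; its moment is m·g·1.32 counterclockwise.
Setting net torque to zero: m × 10 × 1.32 = 97.97 → m = 97.97 / (10 × 1.32) = 7.42 kg.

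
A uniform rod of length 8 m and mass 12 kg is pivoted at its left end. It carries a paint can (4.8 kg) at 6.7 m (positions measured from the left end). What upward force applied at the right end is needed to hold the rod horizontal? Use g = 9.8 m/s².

F ≈ 98.2 N

Sum moments about the left end (the unknown pivot reaction has zero arm there).
Beam weight: 12 × 9.8 = 117.6 N down at 4 m → arm 4 m, τ = 117.6 × 4 = 470.4 N·m clockwise.
Paint can: 4.8 × 9.8 = 47.04 N down at 6.7 m → arm 6.7 m, τ = 47.04 × 6.7 = 315.2 N·m clockwise.
Net moment of the loads = 785.6 N·m clockwise.
The upward force F acts at the right end, arm 8 m, giving F × 8 counterclockwise.
Setting net torque to zero: F × 8 = 785.6 → F = 785.6 / 8 = 98.2 N.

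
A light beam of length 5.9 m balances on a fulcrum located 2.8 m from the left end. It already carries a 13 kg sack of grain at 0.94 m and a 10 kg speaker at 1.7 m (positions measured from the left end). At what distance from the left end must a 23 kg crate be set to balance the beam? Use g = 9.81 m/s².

Take moments about the fulcrum (at 2.8 m from the left end).
Sack of grain: 13 × 9.81 = 127.5 N down at 0.94 m → arm 1.86 m, τ = 127.5 × 1.86 = 237.2 N·m counterclockwise.
Speaker: 10 × 9.81 = 98.1 N down at 1.7 m → arm 1.1 m, τ = 98.1 × 1.1 = 107.9 N·m counterclockwise.
Net moment of existing loads = 345.1 N·m counterclockwise.
The crate weighs 23 × 9.81 = 225.6 N and must supply an equal clockwise moment, so its lever arm about the fulcrum is 345.1 / 225.6 = 1.53 m.
That puts it at 2.8 + 1.53 = 4.33 m from the left end.

x ≈ 4.33 m from the left end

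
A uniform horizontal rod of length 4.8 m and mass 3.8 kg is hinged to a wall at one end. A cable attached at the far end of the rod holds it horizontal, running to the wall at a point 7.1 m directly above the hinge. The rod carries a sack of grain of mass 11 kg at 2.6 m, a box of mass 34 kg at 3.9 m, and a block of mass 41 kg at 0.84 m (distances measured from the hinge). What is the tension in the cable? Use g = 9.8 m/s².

Taking torques about the hinge:
Beam weight: 3.8 × 9.8 = 37.24 N down at 2.4 m → arm 2.4 m, τ = 37.24 × 2.4 = 89.38 N·m clockwise.
Sack of grain: 11 × 9.8 = 107.8 N down at 2.6 m → arm 2.6 m, τ = 107.8 × 2.6 = 280.3 N·m clockwise.
Box: 34 × 9.8 = 333.2 N down at 3.9 m → arm 3.9 m, τ = 333.2 × 3.9 = 1299 N·m clockwise.
Block: 41 × 9.8 = 401.8 N down at 0.84 m → arm 0.84 m, τ = 401.8 × 0.84 = 337.5 N·m clockwise.
Total clockwise load moment = 2006 N·m.
The cable tension T acts at 4.8 m; only its component perpendicular to the rod, T sinθ, produces torque. sinθ = h/√(h²+d²) = 7.1/√(7.1²+4.8²) = 0.8284.
Balancing moments: T × 4.8 × 0.8284 = 2006, giving T = 2006 / 3.976 = 505 N.

T ≈ 505 N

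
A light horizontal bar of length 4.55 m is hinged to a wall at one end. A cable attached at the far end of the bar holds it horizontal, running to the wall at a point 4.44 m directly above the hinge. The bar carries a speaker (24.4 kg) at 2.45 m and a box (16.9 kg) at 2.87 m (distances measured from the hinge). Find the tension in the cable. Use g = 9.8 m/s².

About the hinge:
Speaker: 24.4 × 9.8 = 239.1 N down at 2.45 m → arm 2.45 m, τ = 239.1 × 2.45 = 585.8 N·m clockwise.
Box: 16.9 × 9.8 = 165.6 N down at 2.87 m → arm 2.87 m, τ = 165.6 × 2.87 = 475.3 N·m clockwise.
Total clockwise load moment = 1061 N·m.
The cable tension T acts at 4.55 m; only its component perpendicular to the bar, T sinθ, produces torque. sinθ = h/√(h²+d²) = 4.44/√(4.44²+4.55²) = 0.6984.
Στ = 0 ⇒ T × 4.55 × 0.6984 = 1061 ⇒ T = 1061 / 3.178 = 334 N.

T ≈ 334 N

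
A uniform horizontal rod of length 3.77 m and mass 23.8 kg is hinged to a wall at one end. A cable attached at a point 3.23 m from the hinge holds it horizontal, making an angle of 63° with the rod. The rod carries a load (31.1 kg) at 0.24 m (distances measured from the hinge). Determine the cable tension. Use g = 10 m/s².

T ≈ 182 N

Taking torques about the hinge:
Beam weight: 23.8 × 10 = 238 N down at 1.885 m → arm 1.885 m, τ = 238 × 1.885 = 448.6 N·m clockwise.
Load: 31.1 × 10 = 311 N down at 0.24 m → arm 0.24 m, τ = 311 × 0.24 = 74.64 N·m clockwise.
Total clockwise load moment = 523.2 N·m.
The cable tension T acts at 3.23 m; only its component perpendicular to the rod, T sinθ, produces torque. sin 63° = 0.891.
Balancing moments: T × 3.23 × 0.891 = 523.2, giving T = 523.2 / 2.878 = 182 N.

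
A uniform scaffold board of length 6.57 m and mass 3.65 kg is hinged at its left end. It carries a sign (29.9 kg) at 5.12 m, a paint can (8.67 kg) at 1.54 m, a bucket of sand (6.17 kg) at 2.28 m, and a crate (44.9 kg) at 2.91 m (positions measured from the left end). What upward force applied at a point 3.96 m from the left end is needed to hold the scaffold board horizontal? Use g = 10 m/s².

F ≈ 816 N

Take moments about the left end.
Beam weight: 3.65 × 10 = 36.5 N down at 3.285 m → arm 3.285 m, τ = 36.5 × 3.285 = 119.9 N·m clockwise.
Sign: 29.9 × 10 = 299 N down at 5.12 m → arm 5.12 m, τ = 299 × 5.12 = 1531 N·m clockwise.
Paint can: 8.67 × 10 = 86.7 N down at 1.54 m → arm 1.54 m, τ = 86.7 × 1.54 = 133.5 N·m clockwise.
Bucket of sand: 6.17 × 10 = 61.7 N down at 2.28 m → arm 2.28 m, τ = 61.7 × 2.28 = 140.7 N·m clockwise.
Crate: 44.9 × 10 = 449 N down at 2.91 m → arm 2.91 m, τ = 449 × 2.91 = 1307 N·m clockwise.
Net moment of the loads = 3232 N·m clockwise.
The upward force F acts at a point 3.96 m from the left end, arm 3.96 m, giving F × 3.96 counterclockwise.
Στ = 0 ⇒ F × 3.96 = 3232 ⇒ F = 3232 / 3.96 = 816 N.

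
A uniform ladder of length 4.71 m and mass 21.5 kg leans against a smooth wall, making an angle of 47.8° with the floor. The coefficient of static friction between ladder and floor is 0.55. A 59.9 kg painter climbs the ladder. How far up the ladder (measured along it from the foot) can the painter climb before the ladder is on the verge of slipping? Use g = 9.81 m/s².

d ≈ 3.04 m

About the foot of the ladder:
Ladder weight 21.5×9.81 = 210.9 N acts at 2.355 m along the ladder; its horizontal arm is 2.355·cos47.8° = 1.582 m → τ = 333.6 N·m clockwise.
Painter weight 59.9×9.81 = 587.6 N at distance d → arm d·cos47.8° → τ = 587.6·d·0.6717 clockwise.
Wall normal N at the top has arm L sinθ = 3.489 m counterclockwise, so Στ = 0 gives N·3.489 = 333.6 + 394.7·d.
ΣFy = 0 ⇒ N_floor = 798.5 N, so the maximum friction is μ_s·N_floor = 0.55×798.5 = 439.2 N. ΣFx = 0 ⇒ N_wall = f, so at the slipping point N = 439.2 N.
Substituting: 439.2×3.489 = 333.6 + 394.7·d ⇒ d = (1532 − 333.6) / 394.7 = 3.04 m.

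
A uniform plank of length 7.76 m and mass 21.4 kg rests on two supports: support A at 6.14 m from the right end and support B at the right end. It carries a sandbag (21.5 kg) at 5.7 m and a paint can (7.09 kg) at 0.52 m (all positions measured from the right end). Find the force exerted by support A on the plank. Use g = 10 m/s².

R_A ≈ 341 N

Sum moments about support B (its reaction then has zero moment arm).
Beam weight: 21.4 × 10 = 214 N down at 3.88 m → arm 3.88 m, τ = 214 × 3.88 = 830.3 N·m counterclockwise.
Sandbag: 21.5 × 10 = 215 N down at 5.7 m → arm 5.7 m, τ = 215 × 5.7 = 1226 N·m counterclockwise.
Paint can: 7.09 × 10 = 70.9 N down at 0.52 m → arm 0.52 m, τ = 70.9 × 0.52 = 36.87 N·m counterclockwise.
Net load moment about support B = 2093 N·m counterclockwise.
Reaction R at support A is upward at 6.14 m, arm 6.14 m → moment R × 6.14 clockwise.
Balancing moments: R × 6.14 = 2093, giving R = 341 N.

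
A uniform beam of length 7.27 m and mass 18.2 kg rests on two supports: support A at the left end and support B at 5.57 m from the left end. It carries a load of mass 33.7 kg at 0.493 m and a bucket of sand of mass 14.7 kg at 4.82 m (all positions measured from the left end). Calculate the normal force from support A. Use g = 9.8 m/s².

R_A ≈ 382 N

About support B:
Beam weight: 18.2 × 9.8 = 178.4 N down at 3.635 m → arm 1.935 m, τ = 178.4 × 1.935 = 345.2 N·m counterclockwise.
Load: 33.7 × 9.8 = 330.3 N down at 0.493 m → arm 5.077 m, τ = 330.3 × 5.077 = 1677 N·m counterclockwise.
Bucket of sand: 14.7 × 9.8 = 144.1 N down at 4.82 m → arm 0.75 m, τ = 144.1 × 0.75 = 108.1 N·m counterclockwise.
Net load moment about support B = 2130 N·m counterclockwise.
Reaction R at support A is upward at 0 m, arm 5.57 m → moment R × 5.57 clockwise.
Στ = 0 ⇒ R × 5.57 = 2130 ⇒ R = 382 N.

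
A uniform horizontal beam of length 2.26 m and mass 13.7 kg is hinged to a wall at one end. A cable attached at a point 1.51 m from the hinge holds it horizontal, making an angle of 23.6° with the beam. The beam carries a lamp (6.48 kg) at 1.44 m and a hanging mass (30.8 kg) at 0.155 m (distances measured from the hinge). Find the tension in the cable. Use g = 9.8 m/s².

T ≈ 480 N

Choose the hinge as the axis so the unknown hinge reaction has zero arm there.
Beam weight: 13.7 × 9.8 = 134.3 N down at 1.13 m → arm 1.13 m, τ = 134.3 × 1.13 = 151.8 N·m clockwise.
Lamp: 6.48 × 9.8 = 63.5 N down at 1.44 m → arm 1.44 m, τ = 63.5 × 1.44 = 91.44 N·m clockwise.
Hanging mass: 30.8 × 9.8 = 301.8 N down at 0.155 m → arm 0.155 m, τ = 301.8 × 0.155 = 46.78 N·m clockwise.
Total clockwise load moment = 290 N·m.
The cable tension T acts at 1.51 m; only its component perpendicular to the beam, T sinθ, produces torque. sin 23.6° = 0.4003.
Setting net torque to zero: T × 1.51 × 0.4003 = 290 → T = 290 / 0.6045 = 480 N.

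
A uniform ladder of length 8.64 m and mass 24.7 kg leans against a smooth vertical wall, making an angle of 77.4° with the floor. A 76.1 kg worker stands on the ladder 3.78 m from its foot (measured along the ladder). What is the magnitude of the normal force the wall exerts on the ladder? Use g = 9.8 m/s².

Taking torques about the foot of the ladder:
Ladder weight 24.7×9.8 = 242.1 N acts at 4.32 m along the ladder; its horizontal arm is 4.32·cos77.4° = 0.9424 m → τ = 228.2 N·m clockwise.
Worker: 76.1×9.8 = 745.8 N at 3.78 m → arm 0.8246 m → τ = 615 N·m clockwise.
Wall normal N acts horizontally at the top; its moment arm is the height L sinθ = 8.64·sin77.4° = 8.432 m, counterclockwise.
Balancing moments: N × 8.432 = 843.2, giving N = 100 N.

N_wall ≈ 100 N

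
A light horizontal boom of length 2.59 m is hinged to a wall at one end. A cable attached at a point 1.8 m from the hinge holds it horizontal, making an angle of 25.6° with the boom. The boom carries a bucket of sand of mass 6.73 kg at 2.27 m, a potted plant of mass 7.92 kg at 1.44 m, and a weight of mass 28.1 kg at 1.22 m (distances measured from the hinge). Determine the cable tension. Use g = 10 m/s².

T ≈ 784 N

Sum moments about the hinge (the unknown hinge reaction has zero arm there).
Bucket of sand: 6.73 × 10 = 67.3 N down at 2.27 m → arm 2.27 m, τ = 67.3 × 2.27 = 152.8 N·m clockwise.
Potted plant: 7.92 × 10 = 79.2 N down at 1.44 m → arm 1.44 m, τ = 79.2 × 1.44 = 114 N·m clockwise.
Weight: 28.1 × 10 = 281 N down at 1.22 m → arm 1.22 m, τ = 281 × 1.22 = 342.8 N·m clockwise.
Total clockwise load moment = 609.6 N·m.
The cable tension T acts at 1.8 m; only its component perpendicular to the boom, T sinθ, produces torque. sin 25.6° = 0.4321.
Στ = 0 ⇒ T × 1.8 × 0.4321 = 609.6 ⇒ T = 609.6 / 0.7778 = 784 N.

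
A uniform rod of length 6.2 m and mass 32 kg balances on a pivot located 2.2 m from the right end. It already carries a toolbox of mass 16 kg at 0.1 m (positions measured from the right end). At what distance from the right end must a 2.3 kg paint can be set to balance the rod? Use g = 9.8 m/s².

Take moments about the pivot (at 2.2 m from the right end).
Beam weight: 32 × 9.8 = 313.6 N down at 3.1 m → arm 0.9 m, τ = 313.6 × 0.9 = 282.2 N·m counterclockwise.
Toolbox: 16 × 9.8 = 156.8 N down at 0.1 m → arm 2.1 m, τ = 156.8 × 2.1 = 329.3 N·m clockwise.
Net moment of existing loads = 47.1 N·m clockwise.
The paint can weighs 2.3 × 9.8 = 22.54 N and must supply an equal counterclockwise moment, so its lever arm about the pivot is 47.1 / 22.54 = 2.09 m.
That puts it at 2.2 + 2.09 = 4.29 m from the right end.

x ≈ 4.29 m from the right end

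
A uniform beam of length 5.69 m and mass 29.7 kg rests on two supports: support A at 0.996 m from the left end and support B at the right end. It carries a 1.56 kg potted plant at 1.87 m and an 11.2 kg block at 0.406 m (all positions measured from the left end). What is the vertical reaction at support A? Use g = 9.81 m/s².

R_A ≈ 313 N

About support B:
Beam weight: 29.7 × 9.81 = 291.4 N down at 2.845 m → arm 2.845 m, τ = 291.4 × 2.845 = 829 N·m counterclockwise.
Potted plant: 1.56 × 9.81 = 15.3 N down at 1.87 m → arm 3.82 m, τ = 15.3 × 3.82 = 58.45 N·m counterclockwise.
Block: 11.2 × 9.81 = 109.9 N down at 0.406 m → arm 5.284 m, τ = 109.9 × 5.284 = 580.7 N·m counterclockwise.
Net load moment about support B = 1468 N·m counterclockwise.
Reaction R at support A is upward at 0.996 m, arm 4.694 m → moment R × 4.694 clockwise.
Balancing moments: R × 4.694 = 1468, giving R = 313 N.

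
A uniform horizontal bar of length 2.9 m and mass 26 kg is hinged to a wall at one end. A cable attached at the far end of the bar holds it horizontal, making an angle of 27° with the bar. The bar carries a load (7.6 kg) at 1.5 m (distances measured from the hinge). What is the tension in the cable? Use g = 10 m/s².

T ≈ 373 N

Choose the hinge as the axis so the unknown hinge reaction has zero arm there.
Beam weight: 26 × 10 = 260 N down at 1.45 m → arm 1.45 m, τ = 260 × 1.45 = 377 N·m clockwise.
Load: 7.6 × 10 = 76 N down at 1.5 m → arm 1.5 m, τ = 76 × 1.5 = 114 N·m clockwise.
Total clockwise load moment = 491 N·m.
The cable tension T acts at 2.9 m; only its component perpendicular to the bar, T sinθ, produces torque. sin 27° = 0.454.
Balancing moments: T × 2.9 × 0.454 = 491, giving T = 491 / 1.317 = 373 N.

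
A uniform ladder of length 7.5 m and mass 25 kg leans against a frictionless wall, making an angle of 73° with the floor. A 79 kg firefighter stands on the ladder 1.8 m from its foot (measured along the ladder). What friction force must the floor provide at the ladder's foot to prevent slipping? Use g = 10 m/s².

Sum moments about the foot of the ladder (the floor normal and friction both act there and drop out).
Ladder weight 25×10 = 250 N acts at 3.75 m along the ladder; its horizontal arm is 3.75·cos73° = 1.096 m → τ = 274 N·m clockwise.
Firefighter: 79×10 = 790 N at 1.8 m → arm 0.5263 m → τ = 415.8 N·m clockwise.
Wall normal N acts horizontally at the top; its moment arm is the height L sinθ = 7.5·sin73° = 7.172 m, counterclockwise.
For rotational equilibrium, N × 7.172 = 689.8, so N = 96.2 N.
ΣFx = 0: friction at the foot balances the wall's push, so f = N_wall = 96.2 N.

f ≈ 96.2 N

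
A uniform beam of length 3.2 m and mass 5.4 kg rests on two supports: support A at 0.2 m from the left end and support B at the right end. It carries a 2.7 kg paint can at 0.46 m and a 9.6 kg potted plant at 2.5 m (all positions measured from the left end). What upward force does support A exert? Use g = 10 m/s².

Taking torques about support B:
Beam weight: 5.4 × 10 = 54 N down at 1.6 m → arm 1.6 m, τ = 54 × 1.6 = 86.4 N·m counterclockwise.
Paint can: 2.7 × 10 = 27 N down at 0.46 m → arm 2.74 m, τ = 27 × 2.74 = 73.98 N·m counterclockwise.
Potted plant: 9.6 × 10 = 96 N down at 2.5 m → arm 0.7 m, τ = 96 × 0.7 = 67.2 N·m counterclockwise.
Net load moment about support B = 227.6 N·m counterclockwise.
Reaction R at support A is upward at 0.2 m, arm 3 m → moment R × 3 clockwise.
Στ = 0 ⇒ R × 3 = 227.6 ⇒ R = 75.9 N.

R_A ≈ 75.9 N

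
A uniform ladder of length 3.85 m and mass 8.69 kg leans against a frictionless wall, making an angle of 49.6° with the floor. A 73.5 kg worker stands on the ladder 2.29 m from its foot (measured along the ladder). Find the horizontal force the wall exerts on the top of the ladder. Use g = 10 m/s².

N_wall ≈ 409 N

Take moments about the foot of the ladder.
Ladder weight 8.69×10 = 86.9 N acts at 1.925 m along the ladder; its horizontal arm is 1.925·cos49.6° = 1.248 m → τ = 108.5 N·m clockwise.
Worker: 73.5×10 = 735 N at 2.29 m → arm 1.484 m → τ = 1091 N·m clockwise.
Wall normal N acts horizontally at the top; its moment arm is the height L sinθ = 3.85·sin49.6° = 2.932 m, counterclockwise.
For rotational equilibrium, N × 2.932 = 1200, so N = 409 N.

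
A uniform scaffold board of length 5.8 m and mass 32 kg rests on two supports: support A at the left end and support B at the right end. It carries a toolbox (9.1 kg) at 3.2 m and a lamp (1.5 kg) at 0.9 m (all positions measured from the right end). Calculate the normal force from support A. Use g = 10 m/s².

R_A ≈ 213 N

Sum moments about support B (its reaction then has zero moment arm).
Beam weight: 32 × 10 = 320 N down at 2.9 m → arm 2.9 m, τ = 320 × 2.9 = 928 N·m counterclockwise.
Toolbox: 9.1 × 10 = 91 N down at 3.2 m → arm 3.2 m, τ = 91 × 3.2 = 291.2 N·m counterclockwise.
Lamp: 1.5 × 10 = 15 N down at 0.9 m → arm 0.9 m, τ = 15 × 0.9 = 13.5 N·m counterclockwise.
Net load moment about support B = 1233 N·m counterclockwise.
Reaction R at support A is upward at 5.8 m, arm 5.8 m → moment R × 5.8 clockwise.
Στ = 0 ⇒ R × 5.8 = 1233 ⇒ R = 213 N.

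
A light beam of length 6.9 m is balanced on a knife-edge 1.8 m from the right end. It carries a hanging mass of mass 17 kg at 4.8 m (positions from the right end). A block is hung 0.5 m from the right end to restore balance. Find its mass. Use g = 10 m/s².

About the knife-edge (at 1.8 m from the right end):
Hanging mass: 17 × 10 = 170 N down at 4.8 m → arm 3 m, τ = 170 × 3 = 510 N·m counterclockwise.
Net moment of known loads = 510 N·m counterclockwise.
An unknown mass m at 0.5 m has arm 1.3 m; its moment is m·g·1.3 clockwise.
For rotational equilibrium, m × 10 × 1.3 = 510, so m = 510 / (10 × 1.3) = 39.2 kg.

m ≈ 39.2 kg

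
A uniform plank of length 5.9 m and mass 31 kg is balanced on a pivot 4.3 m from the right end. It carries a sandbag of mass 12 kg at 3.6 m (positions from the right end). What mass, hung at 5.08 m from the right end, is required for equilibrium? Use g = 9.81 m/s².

m ≈ 64.4 kg

Take moments about the pivot (at 4.3 m from the right end).
Beam weight: 31 × 9.81 = 304.1 N down at 2.95 m → arm 1.35 m, τ = 304.1 × 1.35 = 410.5 N·m clockwise.
Sandbag: 12 × 9.81 = 117.7 N down at 3.6 m → arm 0.7 m, τ = 117.7 × 0.7 = 82.39 N·m clockwise.
Net moment of known loads = 492.9 N·m clockwise.
An unknown mass m at 5.08 m has arm 0.78 m; its moment is m·g·0.78 counterclockwise.
Στ = 0 ⇒ m × 9.81 × 0.78 = 492.9 ⇒ m = 492.9 / (9.81 × 0.78) = 64.4 kg.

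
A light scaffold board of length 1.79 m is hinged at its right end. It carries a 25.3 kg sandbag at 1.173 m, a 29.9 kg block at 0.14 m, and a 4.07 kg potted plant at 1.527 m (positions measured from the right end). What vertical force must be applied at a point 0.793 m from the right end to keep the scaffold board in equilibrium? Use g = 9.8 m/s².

Take moments about the right end.
Sandbag: 25.3 × 9.8 = 247.9 N down at 1.173 m → arm 1.173 m, τ = 247.9 × 1.173 = 290.8 N·m counterclockwise.
Block: 29.9 × 9.8 = 293 N down at 0.14 m → arm 0.14 m, τ = 293 × 0.14 = 41.02 N·m counterclockwise.
Potted plant: 4.07 × 9.8 = 39.89 N down at 1.527 m → arm 1.527 m, τ = 39.89 × 1.527 = 60.91 N·m counterclockwise.
Net moment of the loads = 392.7 N·m counterclockwise.
The upward force F acts at a point 0.793 m from the right end, arm 0.793 m, giving F × 0.793 clockwise.
Setting net torque to zero: F × 0.793 = 392.7 → F = 392.7 / 0.793 = 495 N.

F ≈ 495 N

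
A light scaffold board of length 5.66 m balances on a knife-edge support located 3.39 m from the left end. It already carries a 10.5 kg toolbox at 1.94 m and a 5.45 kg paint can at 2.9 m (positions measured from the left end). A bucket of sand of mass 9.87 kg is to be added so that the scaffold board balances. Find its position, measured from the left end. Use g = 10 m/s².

Sum moments about the knife-edge support (at 3.39 m from the left end) (the support reaction has zero arm there).
Toolbox: 10.5 × 10 = 105 N down at 1.94 m → arm 1.45 m, τ = 105 × 1.45 = 152.2 N·m counterclockwise.
Paint can: 5.45 × 10 = 54.5 N down at 2.9 m → arm 0.49 m, τ = 54.5 × 0.49 = 26.7 N·m counterclockwise.
Net moment of existing loads = 178.9 N·m counterclockwise.
The bucket of sand weighs 9.87 × 10 = 98.7 N and must supply an equal clockwise moment, so its lever arm about the knife-edge support is 178.9 / 98.7 = 1.81 m.
That puts it at 3.39 + 1.81 = 5.2 m from the left end.

x ≈ 5.2 m from the left end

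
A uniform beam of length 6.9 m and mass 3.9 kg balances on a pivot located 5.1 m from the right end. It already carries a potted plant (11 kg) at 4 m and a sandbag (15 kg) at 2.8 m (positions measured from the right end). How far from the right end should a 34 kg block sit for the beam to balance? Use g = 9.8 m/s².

Choose the pivot (at 5.1 m from the right end) as the axis so the support reaction has zero arm there.
Beam weight: 3.9 × 9.8 = 38.22 N down at 3.45 m → arm 1.65 m, τ = 38.22 × 1.65 = 63.06 N·m clockwise.
Potted plant: 11 × 9.8 = 107.8 N down at 4 m → arm 1.1 m, τ = 107.8 × 1.1 = 118.6 N·m clockwise.
Sandbag: 15 × 9.8 = 147 N down at 2.8 m → arm 2.3 m, τ = 147 × 2.3 = 338.1 N·m clockwise.
Net moment of existing loads = 519.8 N·m clockwise.
The block weighs 34 × 9.8 = 333.2 N and must supply an equal counterclockwise moment, so its lever arm about the pivot is 519.8 / 333.2 = 1.56 m.
That puts it at 5.1 + 1.56 = 6.66 m from the right end.

x ≈ 6.66 m from the right end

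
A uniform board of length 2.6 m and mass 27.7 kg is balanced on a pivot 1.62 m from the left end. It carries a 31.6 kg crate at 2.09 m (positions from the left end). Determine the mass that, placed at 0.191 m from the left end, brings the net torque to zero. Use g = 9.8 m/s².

m ≈ 4.19 kg

Take moments about the pivot (at 1.62 m from the left end).
Beam weight: 27.7 × 9.8 = 271.5 N down at 1.3 m → arm 0.32 m, τ = 271.5 × 0.32 = 86.88 N·m counterclockwise.
Crate: 31.6 × 9.8 = 309.7 N down at 2.09 m → arm 0.47 m, τ = 309.7 × 0.47 = 145.6 N·m clockwise.
Net moment of known loads = 58.72 N·m clockwise.
An unknown mass m at 0.191 m has arm 1.429 m; its moment is m·g·1.429 counterclockwise.
Στ = 0 ⇒ m × 9.8 × 1.429 = 58.72 ⇒ m = 58.72 / (9.8 × 1.429) = 4.19 kg.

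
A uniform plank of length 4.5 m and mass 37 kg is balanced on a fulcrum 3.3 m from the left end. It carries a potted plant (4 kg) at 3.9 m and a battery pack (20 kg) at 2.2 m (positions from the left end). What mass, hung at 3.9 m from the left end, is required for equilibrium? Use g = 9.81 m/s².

m ≈ 97.4 kg

Sum moments about the fulcrum (at 3.3 m from the left end) (the support reaction has zero arm there).
Beam weight: 37 × 9.81 = 363 N down at 2.25 m → arm 1.05 m, τ = 363 × 1.05 = 381.2 N·m counterclockwise.
Potted plant: 4 × 9.81 = 39.24 N down at 3.9 m → arm 0.6 m, τ = 39.24 × 0.6 = 23.54 N·m clockwise.
Battery pack: 20 × 9.81 = 196.2 N down at 2.2 m → arm 1.1 m, τ = 196.2 × 1.1 = 215.8 N·m counterclockwise.
Net moment of known loads = 573.5 N·m counterclockwise.
An unknown mass m at 3.9 m has arm 0.6 m; its moment is m·g·0.6 clockwise.
Balancing moments: m × 9.81 × 0.6 = 573.5, giving m = 573.5 / (9.81 × 0.6) = 97.4 kg.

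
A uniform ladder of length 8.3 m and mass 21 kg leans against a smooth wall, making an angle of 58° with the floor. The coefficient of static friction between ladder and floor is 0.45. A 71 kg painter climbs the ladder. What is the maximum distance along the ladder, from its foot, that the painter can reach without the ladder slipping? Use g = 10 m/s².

d ≈ 6.52 m

Sum moments about the foot of the ladder (the floor normal and friction both act there and drop out).
Ladder weight 21×10 = 210 N acts at 4.15 m along the ladder; its horizontal arm is 4.15·cos58° = 2.199 m → τ = 461.8 N·m clockwise.
Painter weight 71×10 = 710 N at distance d → arm d·cos58° → τ = 710·d·0.5299 clockwise.
Wall normal N at the top has arm L sinθ = 7.039 m counterclockwise, so Στ = 0 gives N·7.039 = 461.8 + 376.2·d.
ΣFy = 0 ⇒ N_floor = 920 N, so the maximum friction is μ_s·N_floor = 0.45×920 = 414 N. ΣFx = 0 ⇒ N_wall = f, so at the slipping point N = 414 N.
Substituting: 414×7.039 = 461.8 + 376.2·d ⇒ d = (2914 − 461.8) / 376.2 = 6.52 m.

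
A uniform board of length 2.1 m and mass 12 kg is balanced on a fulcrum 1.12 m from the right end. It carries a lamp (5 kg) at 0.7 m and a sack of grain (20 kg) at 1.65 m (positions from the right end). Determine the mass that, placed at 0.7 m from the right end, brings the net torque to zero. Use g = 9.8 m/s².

Take moments about the fulcrum (at 1.12 m from the right end).
Beam weight: 12 × 9.8 = 117.6 N down at 1.05 m → arm 0.07 m, τ = 117.6 × 0.07 = 8.232 N·m clockwise.
Lamp: 5 × 9.8 = 49 N down at 0.7 m → arm 0.42 m, τ = 49 × 0.42 = 20.58 N·m clockwise.
Sack of grain: 20 × 9.8 = 196 N down at 1.65 m → arm 0.53 m, τ = 196 × 0.53 = 103.9 N·m counterclockwise.
Net moment of known loads = 75.09 N·m counterclockwise.
An unknown mass m at 0.7 m has arm 0.42 m; its moment is m·g·0.42 clockwise.
Balancing moments: m × 9.8 × 0.42 = 75.09, giving m = 75.09 / (9.8 × 0.42) = 18.2 kg.

m ≈ 18.2 kg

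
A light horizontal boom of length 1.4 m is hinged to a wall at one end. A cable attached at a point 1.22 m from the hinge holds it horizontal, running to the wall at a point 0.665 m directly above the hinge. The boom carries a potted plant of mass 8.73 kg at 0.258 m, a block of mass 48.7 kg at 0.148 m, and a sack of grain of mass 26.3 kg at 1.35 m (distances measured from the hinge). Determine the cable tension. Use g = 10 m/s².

T ≈ 770 N

Choose the hinge as the axis so the unknown hinge reaction has zero arm there.
Potted plant: 8.73 × 10 = 87.3 N down at 0.258 m → arm 0.258 m, τ = 87.3 × 0.258 = 22.52 N·m clockwise.
Block: 48.7 × 10 = 487 N down at 0.148 m → arm 0.148 m, τ = 487 × 0.148 = 72.08 N·m clockwise.
Sack of grain: 26.3 × 10 = 263 N down at 1.35 m → arm 1.35 m, τ = 263 × 1.35 = 355.1 N·m clockwise.
Total clockwise load moment = 449.7 N·m.
The cable tension T acts at 1.22 m; only its component perpendicular to the boom, T sinθ, produces torque. sinθ = h/√(h²+d²) = 0.665/√(0.665²+1.22²) = 0.4786.
Στ = 0 ⇒ T × 1.22 × 0.4786 = 449.7 ⇒ T = 449.7 / 0.5839 = 770 N.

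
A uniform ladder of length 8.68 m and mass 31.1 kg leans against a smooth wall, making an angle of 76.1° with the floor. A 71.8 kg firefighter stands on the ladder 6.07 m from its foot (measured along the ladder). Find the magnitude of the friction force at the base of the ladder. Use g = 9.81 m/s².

f ≈ 160 N

Taking torques about the foot of the ladder:
Ladder weight 31.1×9.81 = 305.1 N acts at 4.34 m along the ladder; its horizontal arm is 4.34·cos76.1° = 1.043 m → τ = 318.2 N·m clockwise.
Firefighter: 71.8×9.81 = 704.4 N at 6.07 m → arm 1.458 m → τ = 1027 N·m clockwise.
Wall normal N acts horizontally at the top; its moment arm is the height L sinθ = 8.68·sin76.1° = 8.426 m, counterclockwise.
Στ = 0 ⇒ N × 8.426 = 1345 ⇒ N = 160 N.
ΣFx = 0: friction at the foot balances the wall's push, so f = N_wall = 160 N.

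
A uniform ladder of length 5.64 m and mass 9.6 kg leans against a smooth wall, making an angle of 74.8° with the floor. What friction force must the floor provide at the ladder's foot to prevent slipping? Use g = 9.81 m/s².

f ≈ 12.8 N

Choose the foot of the ladder as the axis so the floor normal and friction both act there and drop out.
Ladder weight 9.6×9.81 = 94.18 N acts at 2.82 m along the ladder; its horizontal arm is 2.82·cos74.8° = 0.7394 m → τ = 69.64 N·m clockwise.
Wall normal N acts horizontally at the top; its moment arm is the height L sinθ = 5.64·sin74.8° = 5.443 m, counterclockwise.
For rotational equilibrium, N × 5.443 = 69.64, so N = 12.8 N.
ΣFx = 0: friction at the foot balances the wall's push, so f = N_wall = 12.8 N.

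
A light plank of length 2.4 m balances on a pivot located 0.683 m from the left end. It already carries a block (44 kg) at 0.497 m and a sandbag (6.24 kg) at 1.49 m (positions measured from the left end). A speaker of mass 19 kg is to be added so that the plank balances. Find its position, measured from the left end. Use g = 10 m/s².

x ≈ 0.849 m from the left end

About the pivot (at 0.683 m from the left end):
Block: 44 × 10 = 440 N down at 0.497 m → arm 0.186 m, τ = 440 × 0.186 = 81.84 N·m counterclockwise.
Sandbag: 6.24 × 10 = 62.4 N down at 1.49 m → arm 0.807 m, τ = 62.4 × 0.807 = 50.36 N·m clockwise.
Net moment of existing loads = 31.48 N·m counterclockwise.
The speaker weighs 19 × 10 = 190 N and must supply an equal clockwise moment, so its lever arm about the pivot is 31.48 / 190 = 0.166 m.
That puts it at 0.683 + 0.166 = 0.849 m from the left end.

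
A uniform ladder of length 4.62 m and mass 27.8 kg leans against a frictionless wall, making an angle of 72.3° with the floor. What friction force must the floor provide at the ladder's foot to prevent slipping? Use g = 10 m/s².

f ≈ 44.4 N

Take moments about the foot of the ladder.
Ladder weight 27.8×10 = 278 N acts at 2.31 m along the ladder; its horizontal arm is 2.31·cos72.3° = 0.7023 m → τ = 195.2 N·m clockwise.
Wall normal N acts horizontally at the top; its moment arm is the height L sinθ = 4.62·sin72.3° = 4.401 m, counterclockwise.
Balancing moments: N × 4.401 = 195.2, giving N = 44.4 N.
ΣFx = 0: friction at the foot balances the wall's push, so f = N_wall = 44.4 N.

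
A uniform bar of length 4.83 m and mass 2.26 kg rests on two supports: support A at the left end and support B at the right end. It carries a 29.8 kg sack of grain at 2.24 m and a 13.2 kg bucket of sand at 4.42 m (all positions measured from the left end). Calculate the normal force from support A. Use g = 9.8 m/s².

Take moments about support B.
Beam weight: 2.26 × 9.8 = 22.15 N down at 2.415 m → arm 2.415 m, τ = 22.15 × 2.415 = 53.49 N·m counterclockwise.
Sack of grain: 29.8 × 9.8 = 292 N down at 2.24 m → arm 2.59 m, τ = 292 × 2.59 = 756.3 N·m counterclockwise.
Bucket of sand: 13.2 × 9.8 = 129.4 N down at 4.42 m → arm 0.41 m, τ = 129.4 × 0.41 = 53.05 N·m counterclockwise.
Net load moment about support B = 862.8 N·m counterclockwise.
Reaction R at support A is upward at 0 m, arm 4.83 m → moment R × 4.83 clockwise.
For rotational equilibrium, R × 4.83 = 862.8, so R = 179 N.

R_A ≈ 179 N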